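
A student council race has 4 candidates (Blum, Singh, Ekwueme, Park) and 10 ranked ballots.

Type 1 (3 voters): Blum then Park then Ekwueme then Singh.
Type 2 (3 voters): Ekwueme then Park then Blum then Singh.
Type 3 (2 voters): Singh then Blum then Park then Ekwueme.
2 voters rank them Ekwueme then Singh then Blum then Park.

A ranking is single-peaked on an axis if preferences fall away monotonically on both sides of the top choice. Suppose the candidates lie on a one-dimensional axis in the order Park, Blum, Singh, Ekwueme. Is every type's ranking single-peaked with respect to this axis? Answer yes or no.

no

Axis positions: Park=1, Blum=2, Singh=3, Ekwueme=4.
Type 1: ranking walks positions 2-1-4-3; Ekwueme is ranked above Singh even though Singh lies between Ekwueme and the peak Blum on the axis — preferences dip and rise again. Not single-peaked.
Type 2: ranking walks positions 4-1-2-3; Park is ranked above Singh even though Singh lies between Park and the peak Ekwueme on the axis — preferences dip and rise again. Not single-peaked.
Type 3 (peak Singh at position 3): ranking walks positions 3-2-1-4, expanding outward from the peak — single-peaked.
Type 4 (peak Ekwueme at position 4): ranking walks positions 4-3-2-1, expanding outward from the peak — single-peaked.
Type 1 violates single-peakedness, so the profile is not single-peaked on this axis.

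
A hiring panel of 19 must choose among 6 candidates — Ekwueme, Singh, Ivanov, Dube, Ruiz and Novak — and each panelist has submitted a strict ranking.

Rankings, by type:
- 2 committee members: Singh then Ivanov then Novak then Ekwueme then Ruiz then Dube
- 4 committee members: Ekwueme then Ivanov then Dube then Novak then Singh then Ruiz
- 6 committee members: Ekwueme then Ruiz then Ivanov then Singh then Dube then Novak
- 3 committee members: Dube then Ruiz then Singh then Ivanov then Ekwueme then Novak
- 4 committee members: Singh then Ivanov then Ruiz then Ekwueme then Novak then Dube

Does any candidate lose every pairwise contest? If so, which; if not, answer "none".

Novak

Head-to-head results (19 committee members):
Ekwueme vs Singh: Ekwueme preferred on 4+6 = 10 ballots; Ekwueme wins 10–9.
Ekwueme vs Ivanov: Ekwueme is ranked higher on 4+6 = 10 ballots, Ivanov on 9. Ekwueme wins 10–9.
Ekwueme vs Dube: Ekwueme, 16–3.
Ekwueme–Ruiz: Ekwueme 12–7.
Ekwueme–Novak: Ekwueme 17–2.
Singh vs Ivanov: Singh is ranked higher on 2+3+4 = 9 ballots, Ivanov on 10. Ivanov wins 10–9.
Singh vs Dube: Singh is ranked higher on 2+6+4 = 12 ballots, Dube on 7. Singh wins 12–7.
Singh vs Ruiz: 10 to 9, Singh.
Singh vs Novak: Singh is ranked higher on 2+6+3+4 = 15 ballots, Novak on 4. Singh wins 15–4.
Ivanov–Dube: Ivanov 16–3.
Ivanov vs Ruiz: Ivanov preferred on 2+4+4 = 10 ballots; Ivanov wins 10–9.
Ivanov vs Novak: Ivanov is ranked higher on 2+4+6+3+4 = 19 ballots, Novak on 0. Ivanov wins 19–0.
Dube vs Ruiz: 4+3 = 7 for Dube, 12 for Ruiz — Ruiz by 12–7.
Dube vs Novak: Dube is ranked higher on 4+6+3 = 13 ballots, Novak on 6. Dube wins 13–6.
Ruiz vs Novak: Ruiz wins 13–6.
Novak loses to every other candidate — it is the Condorcet loser.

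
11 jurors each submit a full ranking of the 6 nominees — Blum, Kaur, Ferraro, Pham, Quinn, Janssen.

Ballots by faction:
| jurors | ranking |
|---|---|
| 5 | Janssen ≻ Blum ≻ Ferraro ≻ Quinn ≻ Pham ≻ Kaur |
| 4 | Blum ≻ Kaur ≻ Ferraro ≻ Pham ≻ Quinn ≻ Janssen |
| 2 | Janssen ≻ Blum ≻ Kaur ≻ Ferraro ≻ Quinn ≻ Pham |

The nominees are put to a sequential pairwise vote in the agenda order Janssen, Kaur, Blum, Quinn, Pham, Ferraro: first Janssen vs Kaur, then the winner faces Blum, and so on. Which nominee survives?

Round 1: Janssen vs Kaur — 7–4, Janssen advances.
Round 2: Janssen vs Blum — 7–4, Janssen advances.
Round 3: Janssen vs Quinn — 7–4, Janssen advances.
Round 4: Janssen vs Pham — 7–4, Janssen advances.
Round 5: Janssen vs Ferraro — 7–4, Janssen advances.
Janssen survives the agenda.

Janssen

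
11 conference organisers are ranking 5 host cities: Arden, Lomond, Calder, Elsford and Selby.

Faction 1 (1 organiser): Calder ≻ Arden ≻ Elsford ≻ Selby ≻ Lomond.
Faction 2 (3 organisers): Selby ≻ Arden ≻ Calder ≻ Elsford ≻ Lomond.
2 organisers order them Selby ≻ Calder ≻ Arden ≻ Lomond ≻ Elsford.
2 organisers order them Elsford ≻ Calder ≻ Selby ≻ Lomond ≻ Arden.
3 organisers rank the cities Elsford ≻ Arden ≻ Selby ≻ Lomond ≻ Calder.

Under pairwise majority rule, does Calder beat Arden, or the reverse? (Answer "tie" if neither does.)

Ballots ranking Calder above Arden: 1 + 2 + 2 = 5.
Ballots ranking Arden above Calder: 11 − 5 = 6.
Arden wins the head-to-head 6–5.

Arden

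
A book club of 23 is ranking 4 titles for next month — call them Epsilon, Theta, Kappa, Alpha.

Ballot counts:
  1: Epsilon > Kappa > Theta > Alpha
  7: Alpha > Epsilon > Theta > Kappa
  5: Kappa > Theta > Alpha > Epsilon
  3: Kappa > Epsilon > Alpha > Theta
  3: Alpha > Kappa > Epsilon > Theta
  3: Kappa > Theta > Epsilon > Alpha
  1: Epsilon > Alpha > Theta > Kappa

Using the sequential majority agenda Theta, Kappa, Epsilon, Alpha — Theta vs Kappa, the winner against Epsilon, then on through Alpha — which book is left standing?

Kappa

Round 1: Theta vs Kappa — 8–15, Kappa advances.
Round 2: Kappa vs Epsilon — 14–9, Kappa advances.
Round 3: Kappa vs Alpha — 12–11, Kappa advances.
The agenda winner is Kappa.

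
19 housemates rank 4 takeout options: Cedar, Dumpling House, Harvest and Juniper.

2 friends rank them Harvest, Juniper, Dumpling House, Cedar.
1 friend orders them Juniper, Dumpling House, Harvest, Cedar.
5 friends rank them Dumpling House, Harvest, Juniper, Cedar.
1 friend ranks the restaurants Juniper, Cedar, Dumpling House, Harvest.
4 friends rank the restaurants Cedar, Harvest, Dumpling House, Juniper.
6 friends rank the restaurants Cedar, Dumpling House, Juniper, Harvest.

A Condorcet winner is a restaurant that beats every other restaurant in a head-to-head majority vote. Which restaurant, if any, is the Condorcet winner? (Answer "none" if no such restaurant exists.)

Pairwise majorities:
Cedar vs Dumpling House: 1+4+6 = 11 for Cedar, 8 for Dumpling House — Cedar by 11–8.
Cedar vs Harvest: 11 to 8, Cedar.
Cedar vs Juniper: 4+6 = 10 for Cedar, 9 for Juniper — Cedar by 10–9.
Dumpling House vs Harvest: Dumpling House is ranked higher on 1+5+1+6 = 13 ballots, Harvest on 6. Dumpling House wins 13–6.
Dumpling House vs Juniper: Dumpling House is ranked higher on 5+4+6 = 15 ballots, Juniper on 4. Dumpling House wins 15–4.
Harvest vs Juniper: 2+5+4 = 11 for Harvest, 8 for Juniper — Harvest by 11–8.
Cedar defeats every rival head-to-head and is the Condorcet winner.

Cedar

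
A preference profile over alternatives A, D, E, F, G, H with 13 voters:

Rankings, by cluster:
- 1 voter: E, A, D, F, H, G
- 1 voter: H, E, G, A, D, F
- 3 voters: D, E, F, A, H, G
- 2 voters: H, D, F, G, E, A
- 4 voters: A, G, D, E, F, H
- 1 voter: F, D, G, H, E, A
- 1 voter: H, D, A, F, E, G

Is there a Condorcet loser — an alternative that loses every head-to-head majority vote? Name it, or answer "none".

none

Pairwise majorities:
A vs D: D wins 7–6.
A vs E: E, 8–5.
A vs F: A wins 7–6.
A vs G: A preferred on 1+3+4+1 = 9 ballots; A wins 9–4.
A vs H: A, 8–5.
D vs E: D is ranked higher on 3+2+4+1+1 = 11 ballots, E on 2. D wins 11–2.
D vs F: D wins 12–1.
D vs G: D wins 8–5.
D–H: D 9–4.
E–F: E 9–4.
E vs G: G, 7–6.
E vs H: E wins 8–5.
F vs G: F wins 8–5.
F vs H: F wins 9–4.
G vs H: G preferred on 4+1 = 5 ballots; H wins 8–5.
No alternative is winless: A beats F; D beats A; E beats A; F beats G; G beats E; H beats G. There is no Condorcet loser.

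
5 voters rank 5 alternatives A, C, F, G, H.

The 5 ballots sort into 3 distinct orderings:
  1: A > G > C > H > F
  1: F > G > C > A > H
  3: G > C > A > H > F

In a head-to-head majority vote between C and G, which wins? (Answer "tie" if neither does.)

G

No ballot ranks C above G: 0.
Ballots ranking G above C: 5 − 0 = 5.
G wins the head-to-head 5–0.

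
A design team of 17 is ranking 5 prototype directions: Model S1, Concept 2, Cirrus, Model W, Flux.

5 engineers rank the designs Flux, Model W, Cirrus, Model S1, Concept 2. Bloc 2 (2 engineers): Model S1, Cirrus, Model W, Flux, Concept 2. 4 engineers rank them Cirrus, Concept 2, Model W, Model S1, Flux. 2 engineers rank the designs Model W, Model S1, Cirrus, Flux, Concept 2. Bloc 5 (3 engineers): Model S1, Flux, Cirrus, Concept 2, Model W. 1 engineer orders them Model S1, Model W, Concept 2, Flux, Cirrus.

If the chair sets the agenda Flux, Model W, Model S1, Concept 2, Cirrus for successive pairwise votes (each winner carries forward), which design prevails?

Round 1: Flux vs Model W — 8–9, Model W advances.
Round 2: Model W vs Model S1 — 11–6, Model W advances.
Round 3: Model W vs Concept 2 — 10–7, Model W advances.
Round 4: Model W vs Cirrus — 8–9, Cirrus advances.
Cirrus survives the agenda.

Cirrus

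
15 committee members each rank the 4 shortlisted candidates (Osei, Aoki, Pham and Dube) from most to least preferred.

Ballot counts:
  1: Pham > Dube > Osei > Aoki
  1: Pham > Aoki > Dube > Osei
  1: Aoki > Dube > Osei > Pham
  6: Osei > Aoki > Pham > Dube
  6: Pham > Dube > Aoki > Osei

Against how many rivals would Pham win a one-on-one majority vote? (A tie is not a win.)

Pham against each rival (15 committee members):
Pham vs Osei: Pham, 8–7.
Pham vs Aoki: Pham, 8–7.
Pham vs Dube: Pham wins 14–1.
Pham beats Osei, Aoki, Dube — 3 pairwise wins.

3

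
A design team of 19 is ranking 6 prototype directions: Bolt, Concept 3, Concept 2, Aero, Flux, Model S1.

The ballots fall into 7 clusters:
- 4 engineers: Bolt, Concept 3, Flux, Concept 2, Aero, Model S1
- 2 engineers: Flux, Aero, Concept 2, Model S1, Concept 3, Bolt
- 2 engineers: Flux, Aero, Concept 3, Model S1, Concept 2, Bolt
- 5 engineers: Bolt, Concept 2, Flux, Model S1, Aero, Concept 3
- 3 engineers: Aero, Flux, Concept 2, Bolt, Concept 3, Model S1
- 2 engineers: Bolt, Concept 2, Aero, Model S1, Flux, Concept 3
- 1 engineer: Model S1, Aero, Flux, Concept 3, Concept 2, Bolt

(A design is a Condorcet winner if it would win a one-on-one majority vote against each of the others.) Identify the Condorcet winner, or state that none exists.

Bolt

Pairwise majorities:
Bolt vs Concept 3: 14 to 5, Bolt.
Bolt vs Concept 2: 4+5+2 = 11 for Bolt, 8 for Concept 2 — Bolt by 11–8.
Bolt vs Aero: Bolt, 11–8.
Bolt vs Flux: Bolt preferred on 4+5+2 = 11 ballots; Bolt wins 11–8.
Bolt vs Model S1: Bolt wins 14–5.
Concept 3 vs Concept 2: Concept 2, 12–7.
Concept 3 vs Aero: Aero, 15–4.
Concept 3–Flux: Flux 15–4.
Concept 3 vs Model S1: Concept 3 preferred on 4+2+3 = 9 ballots; Model S1 wins 10–9.
Concept 2 vs Aero: 11 to 8, Concept 2.
Concept 2 vs Flux: Flux wins 12–7.
Concept 2 vs Model S1: Concept 2 is ranked higher on 4+2+5+3+2 = 16 ballots, Model S1 on 3. Concept 2 wins 16–3.
Aero vs Flux: 6 to 13, Flux.
Aero vs Model S1: Aero preferred on 4+2+2+3+2 = 13 ballots; Aero wins 13–6.
Flux vs Model S1: Flux is ranked higher on 4+2+2+5+3 = 16 ballots, Model S1 on 3. Flux wins 16–3.
Bolt wins every pairwise contest, so Bolt is the Condorcet winner.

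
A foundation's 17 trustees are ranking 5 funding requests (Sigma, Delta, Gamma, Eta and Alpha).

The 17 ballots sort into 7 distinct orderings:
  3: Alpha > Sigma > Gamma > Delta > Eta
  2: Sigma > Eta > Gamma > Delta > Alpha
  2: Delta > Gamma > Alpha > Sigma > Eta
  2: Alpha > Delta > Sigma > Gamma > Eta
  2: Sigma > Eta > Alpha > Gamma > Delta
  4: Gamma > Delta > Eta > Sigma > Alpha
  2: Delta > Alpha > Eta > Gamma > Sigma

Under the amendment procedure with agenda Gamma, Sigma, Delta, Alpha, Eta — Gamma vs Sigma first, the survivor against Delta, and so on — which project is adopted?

Delta

Round 1: Gamma vs Sigma — 8–9, Sigma advances.
Round 2: Sigma vs Delta — 7–10, Delta advances.
Round 3: Delta vs Alpha — 10–7, Delta advances.
Round 4: Delta vs Eta — 13–4, Delta advances.
Delta survives the agenda.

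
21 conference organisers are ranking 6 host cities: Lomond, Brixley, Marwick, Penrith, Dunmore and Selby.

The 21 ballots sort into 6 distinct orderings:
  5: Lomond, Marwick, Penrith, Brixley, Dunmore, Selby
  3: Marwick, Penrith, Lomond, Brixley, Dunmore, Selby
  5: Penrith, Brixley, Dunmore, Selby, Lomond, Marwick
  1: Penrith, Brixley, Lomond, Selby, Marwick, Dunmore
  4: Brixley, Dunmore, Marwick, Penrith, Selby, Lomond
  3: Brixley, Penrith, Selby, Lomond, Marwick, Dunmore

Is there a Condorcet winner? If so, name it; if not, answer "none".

none

Pairwise majorities:
Lomond vs Brixley: Lomond preferred on 5+3 = 8 ballots; Brixley wins 13–8.
Lomond vs Marwick: 5+5+1+3 = 14 for Lomond, 7 for Marwick — Lomond by 14–7.
Lomond vs Penrith: 5 to 16, Penrith.
Lomond vs Dunmore: Lomond is ranked higher on 5+3+1+3 = 12 ballots, Dunmore on 9. Lomond wins 12–9.
Lomond vs Selby: Selby, 12–9.
Brixley–Marwick: Brixley 13–8.
Brixley vs Penrith: Brixley is ranked higher on 4+3 = 7 ballots, Penrith on 14. Penrith wins 14–7.
Brixley vs Dunmore: 21 to 0, Brixley.
Brixley vs Selby: 5+3+5+1+4+3 = 21 for Brixley, 0 for Selby — Brixley by 21–0.
Marwick–Penrith: Marwick 12–9.
Marwick vs Dunmore: Marwick, 12–9.
Marwick–Selby: Marwick 12–9.
Penrith vs Dunmore: Penrith preferred on 5+3+5+1+3 = 17 ballots; Penrith wins 17–4.
Penrith–Selby: Penrith 21–0.
Dunmore vs Selby: Dunmore preferred on 5+3+5+4 = 17 ballots; Dunmore wins 17–4.
Each city drops at least one matchup (Lomond loses to Brixley; Brixley loses to Penrith; Marwick loses to Lomond; Penrith loses to Marwick; Dunmore loses to Lomond; Selby loses to Brixley); the cycle Lomond > Marwick > Penrith > Lomond rules out a Condorcet winner.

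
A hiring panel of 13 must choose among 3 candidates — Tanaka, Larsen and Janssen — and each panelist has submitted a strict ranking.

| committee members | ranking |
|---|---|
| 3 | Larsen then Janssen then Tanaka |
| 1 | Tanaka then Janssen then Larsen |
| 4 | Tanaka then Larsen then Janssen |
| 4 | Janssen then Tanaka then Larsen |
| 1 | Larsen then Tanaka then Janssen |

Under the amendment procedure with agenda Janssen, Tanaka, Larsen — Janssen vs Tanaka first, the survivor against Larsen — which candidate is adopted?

Round 1: Janssen vs Tanaka — 7–6, Janssen advances.
Round 2: Janssen vs Larsen — 5–8, Larsen advances.
Larsen survives the agenda.

Larsen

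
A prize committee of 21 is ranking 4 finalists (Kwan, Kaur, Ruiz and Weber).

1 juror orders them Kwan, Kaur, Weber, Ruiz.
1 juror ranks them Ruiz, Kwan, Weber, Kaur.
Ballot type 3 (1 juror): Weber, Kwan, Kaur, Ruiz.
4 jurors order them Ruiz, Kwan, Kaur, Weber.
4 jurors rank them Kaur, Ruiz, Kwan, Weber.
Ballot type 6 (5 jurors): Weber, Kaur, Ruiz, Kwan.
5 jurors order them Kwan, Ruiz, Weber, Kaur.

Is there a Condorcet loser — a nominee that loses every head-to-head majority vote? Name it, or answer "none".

none

Pairwise majorities:
Kwan vs Kaur: Kwan wins 12–9.
Kwan vs Ruiz: Ruiz wins 14–7.
Kwan vs Weber: Kwan, 15–6.
Kaur–Ruiz: Kaur 11–10.
Kaur vs Weber: Weber wins 12–9.
Ruiz vs Weber: 1+4+4+5 = 14 for Ruiz, 7 for Weber — Ruiz by 14–7.
No nominee is winless: Kwan beats Kaur; Kaur beats Ruiz; Ruiz beats Kwan; Weber beats Kaur. There is no Condorcet loser.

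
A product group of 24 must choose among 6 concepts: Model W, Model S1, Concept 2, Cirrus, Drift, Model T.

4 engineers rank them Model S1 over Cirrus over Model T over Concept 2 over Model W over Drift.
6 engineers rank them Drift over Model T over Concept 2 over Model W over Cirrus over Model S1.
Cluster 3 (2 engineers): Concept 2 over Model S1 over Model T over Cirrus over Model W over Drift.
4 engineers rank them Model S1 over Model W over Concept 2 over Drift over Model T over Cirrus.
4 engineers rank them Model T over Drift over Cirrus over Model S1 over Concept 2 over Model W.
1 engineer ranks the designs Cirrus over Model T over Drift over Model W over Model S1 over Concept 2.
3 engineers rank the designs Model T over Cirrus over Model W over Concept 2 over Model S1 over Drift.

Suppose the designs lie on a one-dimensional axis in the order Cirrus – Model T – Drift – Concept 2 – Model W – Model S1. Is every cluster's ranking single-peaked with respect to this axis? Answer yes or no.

Axis positions: Cirrus=1, Model T=2, Drift=3, Concept 2=4, Model W=5, Model S1=6.
Cluster 1: ranking walks positions 6-1-2-4-5-3; Cirrus is ranked above Model W even though Model W lies between Cirrus and the peak Model S1 on the axis — preferences dip and rise again. Not single-peaked.
Cluster 2 (peak Drift at position 3): ranking walks positions 3-2-4-5-1-6, expanding outward from the peak — single-peaked.
Cluster 3: ranking walks positions 4-6-2-1-5-3; Model S1 is ranked above Model W even though Model W lies between Model S1 and the peak Concept 2 on the axis — preferences dip and rise again. Not single-peaked.
Cluster 4 (peak Model S1 at position 6): ranking walks positions 6-5-4-3-2-1, expanding outward from the peak — single-peaked.
Cluster 5: ranking walks positions 2-3-1-6-4-5; Model S1 is ranked above Concept 2 even though Concept 2 lies between Model S1 and the peak Model T on the axis — preferences dip and rise again. Not single-peaked.
Cluster 6: ranking walks positions 1-2-3-5-6-4; Model W is ranked above Concept 2 even though Concept 2 lies between Model W and the peak Cirrus on the axis — preferences dip and rise again. Not single-peaked.
Cluster 7: ranking walks positions 2-1-5-4-6-3; Model W is ranked above Drift even though Drift lies between Model W and the peak Model T on the axis — preferences dip and rise again. Not single-peaked.
Cluster 1 violates single-peakedness, so the profile is not single-peaked on this axis.

no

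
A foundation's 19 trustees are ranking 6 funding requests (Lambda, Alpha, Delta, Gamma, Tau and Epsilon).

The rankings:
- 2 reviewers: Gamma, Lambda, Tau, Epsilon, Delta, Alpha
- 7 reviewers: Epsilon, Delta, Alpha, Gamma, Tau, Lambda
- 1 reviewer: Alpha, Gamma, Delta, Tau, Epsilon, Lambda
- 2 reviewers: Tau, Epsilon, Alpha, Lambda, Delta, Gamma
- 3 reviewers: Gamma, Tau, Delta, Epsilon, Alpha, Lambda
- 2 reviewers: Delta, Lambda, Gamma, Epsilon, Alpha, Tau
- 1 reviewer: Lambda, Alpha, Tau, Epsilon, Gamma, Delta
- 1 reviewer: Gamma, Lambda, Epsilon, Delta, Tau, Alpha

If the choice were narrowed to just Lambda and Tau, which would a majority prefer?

Ballots ranking Lambda above Tau: 2 + 2 + 1 + 1 = 6.
Ballots ranking Tau above Lambda: 19 − 6 = 13.
Tau wins the head-to-head 13–6.

Tau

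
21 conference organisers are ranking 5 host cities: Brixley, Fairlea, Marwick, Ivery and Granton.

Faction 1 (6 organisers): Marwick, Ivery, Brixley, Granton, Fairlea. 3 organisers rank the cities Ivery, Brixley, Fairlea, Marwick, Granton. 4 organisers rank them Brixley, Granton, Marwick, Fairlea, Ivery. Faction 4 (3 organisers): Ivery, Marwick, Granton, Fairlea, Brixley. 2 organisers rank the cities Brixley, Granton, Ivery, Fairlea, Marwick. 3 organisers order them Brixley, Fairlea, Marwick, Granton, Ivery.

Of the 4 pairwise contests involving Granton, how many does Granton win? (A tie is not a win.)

Granton against each rival (21 organisers):
Granton vs Brixley: 3 for Granton, 18 for Brixley — Brixley by 18–3.
Granton vs Fairlea: Granton, 15–6.
Granton vs Marwick: 4+2 = 6 for Granton, 15 for Marwick — Marwick by 15–6.
Granton vs Ivery: Granton is ranked higher on 4+2+3 = 9 ballots, Ivery on 12. Ivery wins 12–9.
Granton beats Fairlea; loses to Brixley, Marwick, Ivery — 1 pairwise win.

1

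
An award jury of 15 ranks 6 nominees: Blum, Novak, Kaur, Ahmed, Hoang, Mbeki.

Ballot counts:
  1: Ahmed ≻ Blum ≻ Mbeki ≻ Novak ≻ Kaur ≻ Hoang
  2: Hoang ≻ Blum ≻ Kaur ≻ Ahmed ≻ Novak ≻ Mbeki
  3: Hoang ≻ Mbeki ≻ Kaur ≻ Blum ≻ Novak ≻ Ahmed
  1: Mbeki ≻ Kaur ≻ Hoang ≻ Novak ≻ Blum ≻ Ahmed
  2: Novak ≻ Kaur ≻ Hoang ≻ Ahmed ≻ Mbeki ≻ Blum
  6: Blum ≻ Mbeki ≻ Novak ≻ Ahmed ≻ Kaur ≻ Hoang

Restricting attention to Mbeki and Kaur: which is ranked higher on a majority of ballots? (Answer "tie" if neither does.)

Mbeki

Ballots ranking Mbeki above Kaur: 1 + 3 + 1 + 6 = 11.
Ballots ranking Kaur above Mbeki: 15 − 11 = 4.
Mbeki wins the head-to-head 11–4.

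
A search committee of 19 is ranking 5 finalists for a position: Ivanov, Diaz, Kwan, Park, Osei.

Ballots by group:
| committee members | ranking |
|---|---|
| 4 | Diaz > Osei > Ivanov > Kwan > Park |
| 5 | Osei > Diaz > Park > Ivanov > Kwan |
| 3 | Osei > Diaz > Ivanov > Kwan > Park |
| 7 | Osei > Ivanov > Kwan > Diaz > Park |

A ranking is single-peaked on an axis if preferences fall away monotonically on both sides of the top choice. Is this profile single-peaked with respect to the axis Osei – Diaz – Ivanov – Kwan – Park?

Axis positions: Osei=1, Diaz=2, Ivanov=3, Kwan=4, Park=5.
Group 1 (peak Diaz at position 2): ranking walks positions 2-1-3-4-5, expanding outward from the peak — single-peaked.
Group 2: ranking walks positions 1-2-5-3-4; Park is ranked above Ivanov even though Ivanov lies between Park and the peak Osei on the axis — preferences dip and rise again. Not single-peaked.
Group 3 (peak Osei at position 1): ranking walks positions 1-2-3-4-5, expanding outward from the peak — single-peaked.
Group 4: ranking walks positions 1-3-4-2-5; Ivanov is ranked above Diaz even though Diaz lies between Ivanov and the peak Osei on the axis — preferences dip and rise again. Not single-peaked.
Group 2 violates single-peakedness, so the profile is not single-peaked on this axis.

no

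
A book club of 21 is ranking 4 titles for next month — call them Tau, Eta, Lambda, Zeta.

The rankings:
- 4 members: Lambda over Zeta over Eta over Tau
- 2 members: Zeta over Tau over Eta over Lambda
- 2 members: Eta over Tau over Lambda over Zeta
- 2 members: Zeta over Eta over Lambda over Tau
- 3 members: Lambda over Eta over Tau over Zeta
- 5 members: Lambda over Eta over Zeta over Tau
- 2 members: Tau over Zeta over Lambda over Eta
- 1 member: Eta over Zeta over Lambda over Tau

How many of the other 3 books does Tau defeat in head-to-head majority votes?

Tau against each rival (21 members):
Tau vs Eta: Tau preferred on 2+2 = 4 ballots; Eta wins 17–4.
Tau vs Lambda: 2+2+2 = 6 for Tau, 15 for Lambda — Lambda by 15–6.
Tau vs Zeta: Tau is ranked higher on 2+3+2 = 7 ballots, Zeta on 14. Zeta wins 14–7.
Tau beats no one; loses to Eta, Lambda, Zeta — 0 pairwise wins.

0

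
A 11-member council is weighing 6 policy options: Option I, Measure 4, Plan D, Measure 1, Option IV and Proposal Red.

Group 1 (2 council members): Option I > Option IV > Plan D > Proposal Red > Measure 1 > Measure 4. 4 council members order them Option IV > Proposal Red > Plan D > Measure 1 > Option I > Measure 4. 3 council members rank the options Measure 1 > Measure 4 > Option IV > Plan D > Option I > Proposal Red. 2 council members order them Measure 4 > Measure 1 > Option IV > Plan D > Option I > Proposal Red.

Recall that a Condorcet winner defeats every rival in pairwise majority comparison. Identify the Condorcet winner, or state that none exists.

Option IV

Head-to-head results (11 council members):
Option I vs Measure 4: 2+4 = 6 for Option I, 5 for Measure 4 — Option I by 6–5.
Option I vs Plan D: Plan D, 9–2.
Option I–Measure 1: Measure 1 9–2.
Option I–Option IV: Option IV 9–2.
Option I vs Proposal Red: Option I wins 7–4.
Measure 4 vs Plan D: Measure 4 preferred on 3+2 = 5 ballots; Plan D wins 6–5.
Measure 4 vs Measure 1: 2 for Measure 4, 9 for Measure 1 — Measure 1 by 9–2.
Measure 4–Option IV: Option IV 6–5.
Measure 4 vs Proposal Red: 5 to 6, Proposal Red.
Plan D–Measure 1: Plan D 6–5.
Plan D vs Option IV: Plan D preferred on 0 ballots; Option IV wins 11–0.
Plan D vs Proposal Red: Plan D preferred on 2+3+2 = 7 ballots; Plan D wins 7–4.
Measure 1 vs Option IV: 3+2 = 5 for Measure 1, 6 for Option IV — Option IV by 6–5.
Measure 1–Proposal Red: Proposal Red 6–5.
Option IV–Proposal Red: Option IV 11–0.
Option IV wins every pairwise contest, so Option IV is the Condorcet winner.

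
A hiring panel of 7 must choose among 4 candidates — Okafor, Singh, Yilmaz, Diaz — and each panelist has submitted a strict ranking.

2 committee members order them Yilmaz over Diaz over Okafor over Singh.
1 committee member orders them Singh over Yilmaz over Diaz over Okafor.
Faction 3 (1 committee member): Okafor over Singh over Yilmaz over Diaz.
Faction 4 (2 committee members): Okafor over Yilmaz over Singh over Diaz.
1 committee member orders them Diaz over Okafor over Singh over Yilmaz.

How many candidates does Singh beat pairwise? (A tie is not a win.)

1

Singh against each rival (7 committee members):
Singh vs Okafor: Okafor wins 6–1.
Singh vs Yilmaz: Singh is ranked higher on 1+1+1 = 3 ballots, Yilmaz on 4. Yilmaz wins 4–3.
Singh vs Diaz: 4 to 3, Singh.
Singh beats Diaz; loses to Okafor, Yilmaz — 1 pairwise win.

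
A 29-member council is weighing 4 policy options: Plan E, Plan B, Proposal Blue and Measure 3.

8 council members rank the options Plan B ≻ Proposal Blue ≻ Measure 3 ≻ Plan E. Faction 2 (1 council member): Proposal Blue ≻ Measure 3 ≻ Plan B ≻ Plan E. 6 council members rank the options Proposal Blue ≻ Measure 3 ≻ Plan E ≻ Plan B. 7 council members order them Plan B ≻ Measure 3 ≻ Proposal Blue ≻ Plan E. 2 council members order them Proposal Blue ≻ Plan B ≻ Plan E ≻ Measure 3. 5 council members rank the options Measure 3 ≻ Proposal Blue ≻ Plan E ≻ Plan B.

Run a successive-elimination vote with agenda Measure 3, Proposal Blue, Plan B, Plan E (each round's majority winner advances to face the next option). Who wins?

Round 1: Measure 3 vs Proposal Blue — 12–17, Proposal Blue advances.
Round 2: Proposal Blue vs Plan B — 14–15, Plan B advances.
Round 3: Plan B vs Plan E — 18–11, Plan B advances.
The agenda winner is Plan B.

Plan B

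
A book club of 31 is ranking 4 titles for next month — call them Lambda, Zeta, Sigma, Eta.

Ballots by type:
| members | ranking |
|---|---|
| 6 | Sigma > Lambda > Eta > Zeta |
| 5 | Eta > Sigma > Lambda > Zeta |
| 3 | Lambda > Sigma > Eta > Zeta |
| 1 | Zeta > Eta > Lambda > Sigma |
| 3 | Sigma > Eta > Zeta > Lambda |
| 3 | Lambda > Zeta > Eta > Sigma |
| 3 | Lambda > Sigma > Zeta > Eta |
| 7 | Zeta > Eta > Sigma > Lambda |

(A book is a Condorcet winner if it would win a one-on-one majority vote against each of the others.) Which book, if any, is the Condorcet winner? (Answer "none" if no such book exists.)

Eta

Head-to-head results (31 members):
Lambda vs Zeta: 20 to 11, Lambda.
Lambda vs Sigma: 10 to 21, Sigma.
Lambda vs Eta: 6+3+3+3 = 15 for Lambda, 16 for Eta — Eta by 16–15.
Zeta vs Sigma: Zeta is ranked higher on 1+3+7 = 11 ballots, Sigma on 20. Sigma wins 20–11.
Zeta vs Eta: 1+3+3+7 = 14 for Zeta, 17 for Eta — Eta by 17–14.
Sigma vs Eta: Sigma is ranked higher on 6+3+3+3 = 15 ballots, Eta on 16. Eta wins 16–15.
Only Eta has no losses; Eta is the Condorcet winner.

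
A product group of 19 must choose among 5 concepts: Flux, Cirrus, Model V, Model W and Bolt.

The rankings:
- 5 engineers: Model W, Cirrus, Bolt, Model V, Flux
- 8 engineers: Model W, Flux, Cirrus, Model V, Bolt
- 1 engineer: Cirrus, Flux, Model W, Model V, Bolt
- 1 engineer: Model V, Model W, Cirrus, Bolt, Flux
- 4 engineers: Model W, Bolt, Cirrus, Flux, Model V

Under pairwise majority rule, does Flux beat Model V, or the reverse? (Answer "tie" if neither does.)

Ballots ranking Flux above Model V: 8 + 1 + 4 = 13.
Ballots ranking Model V above Flux: 19 − 13 = 6.
Flux wins the head-to-head 13–6.

Flux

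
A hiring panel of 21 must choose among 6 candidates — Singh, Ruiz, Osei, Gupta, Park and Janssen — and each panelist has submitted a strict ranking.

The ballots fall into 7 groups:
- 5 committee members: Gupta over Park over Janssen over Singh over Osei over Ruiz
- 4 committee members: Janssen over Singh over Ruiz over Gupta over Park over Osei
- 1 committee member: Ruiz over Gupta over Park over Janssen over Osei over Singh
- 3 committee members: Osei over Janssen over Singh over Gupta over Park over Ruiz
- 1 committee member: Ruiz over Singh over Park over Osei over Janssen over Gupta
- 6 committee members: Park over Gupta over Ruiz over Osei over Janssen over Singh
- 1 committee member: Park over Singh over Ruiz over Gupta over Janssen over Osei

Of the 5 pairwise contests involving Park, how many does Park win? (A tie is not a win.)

4

Park against each rival (21 committee members):
Park vs Singh: Park preferred on 5+1+6+1 = 13 ballots; Park wins 13–8.
Park–Ruiz: Park 15–6.
Park vs Osei: Park preferred on 5+4+1+1+6+1 = 18 ballots; Park wins 18–3.
Park vs Gupta: Gupta, 13–8.
Park vs Janssen: 5+1+1+6+1 = 14 for Park, 7 for Janssen — Park by 14–7.
Park beats Singh, Ruiz, Osei, Janssen; loses to Gupta — 4 pairwise wins.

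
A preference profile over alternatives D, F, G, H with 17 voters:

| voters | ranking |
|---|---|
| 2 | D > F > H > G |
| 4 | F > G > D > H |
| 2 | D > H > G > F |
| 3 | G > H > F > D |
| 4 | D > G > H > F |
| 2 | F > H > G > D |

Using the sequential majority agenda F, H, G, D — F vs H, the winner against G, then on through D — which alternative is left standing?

Round 1: F vs H — 8–9, H advances.
Round 2: H vs G — 6–11, G advances.
Round 3: G vs D — 9–8, G advances.
The agenda winner is G.

G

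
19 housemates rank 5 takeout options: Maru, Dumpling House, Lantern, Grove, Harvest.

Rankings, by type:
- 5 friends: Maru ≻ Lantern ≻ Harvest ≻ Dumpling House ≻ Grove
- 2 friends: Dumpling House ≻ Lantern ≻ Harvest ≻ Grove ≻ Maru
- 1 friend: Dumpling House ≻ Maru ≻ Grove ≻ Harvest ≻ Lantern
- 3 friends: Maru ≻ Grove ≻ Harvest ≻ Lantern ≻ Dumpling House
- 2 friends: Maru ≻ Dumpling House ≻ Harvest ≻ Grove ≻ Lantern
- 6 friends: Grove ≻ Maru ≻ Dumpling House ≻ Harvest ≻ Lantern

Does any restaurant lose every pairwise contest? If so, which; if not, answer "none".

Lantern

Head-to-head results (19 friends):
Maru vs Dumpling House: Maru preferred on 5+3+2+6 = 16 ballots; Maru wins 16–3.
Maru vs Lantern: 5+1+3+2+6 = 17 for Maru, 2 for Lantern — Maru by 17–2.
Maru vs Grove: Maru wins 11–8.
Maru vs Harvest: Maru preferred on 5+1+3+2+6 = 17 ballots; Maru wins 17–2.
Dumpling House vs Lantern: Dumpling House, 11–8.
Dumpling House vs Grove: Dumpling House wins 10–9.
Dumpling House vs Harvest: 11 to 8, Dumpling House.
Lantern vs Grove: Grove, 12–7.
Lantern vs Harvest: Harvest wins 12–7.
Grove vs Harvest: Grove wins 10–9.
Lantern loses to every other restaurant — it is the Condorcet loser.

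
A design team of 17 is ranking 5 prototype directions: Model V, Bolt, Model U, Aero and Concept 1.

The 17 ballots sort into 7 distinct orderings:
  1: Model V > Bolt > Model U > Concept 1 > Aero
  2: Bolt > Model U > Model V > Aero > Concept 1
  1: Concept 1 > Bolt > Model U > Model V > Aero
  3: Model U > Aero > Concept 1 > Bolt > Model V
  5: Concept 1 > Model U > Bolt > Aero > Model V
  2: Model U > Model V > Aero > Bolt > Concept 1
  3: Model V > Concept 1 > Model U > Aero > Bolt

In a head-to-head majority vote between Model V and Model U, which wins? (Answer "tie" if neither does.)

Model U

Ballots ranking Model V above Model U: 1 + 3 = 4.
Ballots ranking Model U above Model V: 17 − 4 = 13.
Model U wins the head-to-head 13–4.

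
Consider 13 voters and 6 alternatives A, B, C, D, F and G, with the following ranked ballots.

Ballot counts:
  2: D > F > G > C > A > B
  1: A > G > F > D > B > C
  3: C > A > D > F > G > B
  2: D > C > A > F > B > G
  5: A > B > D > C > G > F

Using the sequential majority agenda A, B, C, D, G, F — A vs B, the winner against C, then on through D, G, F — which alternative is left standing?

D

Round 1: A vs B — 13–0, A advances.
Round 2: A vs C — 6–7, C advances.
Round 3: C vs D — 3–10, D advances.
Round 4: D vs G — 12–1, D advances.
Round 5: D vs F — 12–1, D advances.
D survives the agenda.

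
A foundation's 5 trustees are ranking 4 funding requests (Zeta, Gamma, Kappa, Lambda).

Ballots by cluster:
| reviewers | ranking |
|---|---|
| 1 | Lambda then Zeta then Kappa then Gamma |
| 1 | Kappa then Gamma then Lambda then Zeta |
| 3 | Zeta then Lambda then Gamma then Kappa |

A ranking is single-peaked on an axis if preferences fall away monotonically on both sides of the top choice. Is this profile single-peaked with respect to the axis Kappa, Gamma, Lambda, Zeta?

Axis positions: Kappa=1, Gamma=2, Lambda=3, Zeta=4.
Cluster 1: ranking walks positions 3-4-1-2; Kappa is ranked above Gamma even though Gamma lies between Kappa and the peak Lambda on the axis — preferences dip and rise again. Not single-peaked.
Cluster 2 (peak Kappa at position 1): ranking walks positions 1-2-3-4, expanding outward from the peak — single-peaked.
Cluster 3 (peak Zeta at position 4): ranking walks positions 4-3-2-1, expanding outward from the peak — single-peaked.
Cluster 1 violates single-peakedness, so the profile is not single-peaked on this axis.

no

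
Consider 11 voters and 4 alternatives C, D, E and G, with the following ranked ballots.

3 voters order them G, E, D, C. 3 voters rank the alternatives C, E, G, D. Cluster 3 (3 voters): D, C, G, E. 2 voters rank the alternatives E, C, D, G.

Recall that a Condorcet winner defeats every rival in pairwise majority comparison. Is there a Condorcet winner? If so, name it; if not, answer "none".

none

Pairwise majorities:
C vs D: D wins 6–5.
C vs E: C, 6–5.
C vs G: C, 8–3.
D–E: E 8–3.
D vs G: G wins 6–5.
E vs G: G wins 6–5.
No alternative is unbeaten: C loses to D; D loses to E; E loses to C; G loses to C. In particular C > E > D > C is a majority cycle — no Condorcet winner exists.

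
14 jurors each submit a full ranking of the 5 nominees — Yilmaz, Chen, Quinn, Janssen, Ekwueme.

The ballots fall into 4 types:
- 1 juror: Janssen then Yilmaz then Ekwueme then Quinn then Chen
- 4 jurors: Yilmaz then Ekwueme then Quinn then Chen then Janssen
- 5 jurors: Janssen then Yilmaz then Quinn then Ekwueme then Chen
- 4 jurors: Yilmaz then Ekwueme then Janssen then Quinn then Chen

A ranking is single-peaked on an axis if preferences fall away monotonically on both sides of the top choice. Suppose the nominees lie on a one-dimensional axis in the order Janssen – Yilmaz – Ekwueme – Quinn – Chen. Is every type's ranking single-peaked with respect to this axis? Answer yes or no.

Axis positions: Janssen=1, Yilmaz=2, Ekwueme=3, Quinn=4, Chen=5.
Type 1 (peak Janssen at position 1): ranking walks positions 1-2-3-4-5, expanding outward from the peak — single-peaked.
Type 2 (peak Yilmaz at position 2): ranking walks positions 2-3-4-5-1, expanding outward from the peak — single-peaked.
Type 3: ranking walks positions 1-2-4-3-5; Quinn is ranked above Ekwueme even though Ekwueme lies between Quinn and the peak Janssen on the axis — preferences dip and rise again. Not single-peaked.
Type 4 (peak Yilmaz at position 2): ranking walks positions 2-3-1-4-5, expanding outward from the peak — single-peaked.
Type 3 violates single-peakedness, so the profile is not single-peaked on this axis.

no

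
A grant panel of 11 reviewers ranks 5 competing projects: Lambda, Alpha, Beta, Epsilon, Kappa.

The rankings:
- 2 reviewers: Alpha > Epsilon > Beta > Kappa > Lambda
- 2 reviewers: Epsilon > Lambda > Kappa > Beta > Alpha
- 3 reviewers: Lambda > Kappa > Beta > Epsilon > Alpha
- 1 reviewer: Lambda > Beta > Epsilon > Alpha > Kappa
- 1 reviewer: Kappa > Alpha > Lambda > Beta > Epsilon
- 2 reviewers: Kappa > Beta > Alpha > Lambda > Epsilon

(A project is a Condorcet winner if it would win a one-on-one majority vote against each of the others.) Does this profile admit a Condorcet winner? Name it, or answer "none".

Lambda

Check each pair by majority over 11 ballots:
Lambda vs Alpha: Lambda wins 6–5.
Lambda vs Beta: Lambda wins 7–4.
Lambda vs Epsilon: Lambda wins 7–4.
Lambda–Kappa: Lambda 6–5.
Alpha vs Beta: Beta, 8–3.
Alpha vs Epsilon: Epsilon, 6–5.
Alpha–Kappa: Kappa 8–3.
Beta vs Epsilon: Beta, 7–4.
Beta vs Kappa: Kappa, 8–3.
Epsilon–Kappa: Kappa 6–5.
Lambda defeats every rival head-to-head and is the Condorcet winner.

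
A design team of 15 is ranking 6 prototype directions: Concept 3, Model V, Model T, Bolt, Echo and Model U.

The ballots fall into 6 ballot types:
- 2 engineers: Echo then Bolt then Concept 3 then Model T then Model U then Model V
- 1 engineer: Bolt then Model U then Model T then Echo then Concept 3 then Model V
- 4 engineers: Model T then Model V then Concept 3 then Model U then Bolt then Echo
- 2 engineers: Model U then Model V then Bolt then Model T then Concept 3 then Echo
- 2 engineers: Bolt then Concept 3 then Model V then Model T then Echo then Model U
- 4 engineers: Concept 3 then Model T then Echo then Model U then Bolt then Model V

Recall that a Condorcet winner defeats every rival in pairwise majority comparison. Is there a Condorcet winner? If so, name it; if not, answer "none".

Concept 3

Check each pair by majority over 15 ballots:
Concept 3 vs Model V: 2+1+2+4 = 9 for Concept 3, 6 for Model V — Concept 3 by 9–6.
Concept 3 vs Model T: Concept 3 is ranked higher on 2+2+4 = 8 ballots, Model T on 7. Concept 3 wins 8–7.
Concept 3 vs Bolt: Concept 3 preferred on 4+4 = 8 ballots; Concept 3 wins 8–7.
Concept 3 vs Echo: 12 to 3, Concept 3.
Concept 3 vs Model U: 2+4+2+4 = 12 for Concept 3, 3 for Model U — Concept 3 by 12–3.
Model V vs Model T: 2+2 = 4 for Model V, 11 for Model T — Model T by 11–4.
Model V vs Bolt: Model V is ranked higher on 4+2 = 6 ballots, Bolt on 9. Bolt wins 9–6.
Model V vs Echo: 8 to 7, Model V.
Model V vs Model U: 6 to 9, Model U.
Model T vs Bolt: Model T is ranked higher on 4+4 = 8 ballots, Bolt on 7. Model T wins 8–7.
Model T vs Echo: Model T is ranked higher on 1+4+2+2+4 = 13 ballots, Echo on 2. Model T wins 13–2.
Model T vs Model U: 12 to 3, Model T.
Bolt vs Echo: 1+4+2+2 = 9 for Bolt, 6 for Echo — Bolt by 9–6.
Bolt vs Model U: 5 to 10, Model U.
Echo vs Model U: 2+2+4 = 8 for Echo, 7 for Model U — Echo by 8–7.
Concept 3 defeats every rival head-to-head and is the Condorcet winner.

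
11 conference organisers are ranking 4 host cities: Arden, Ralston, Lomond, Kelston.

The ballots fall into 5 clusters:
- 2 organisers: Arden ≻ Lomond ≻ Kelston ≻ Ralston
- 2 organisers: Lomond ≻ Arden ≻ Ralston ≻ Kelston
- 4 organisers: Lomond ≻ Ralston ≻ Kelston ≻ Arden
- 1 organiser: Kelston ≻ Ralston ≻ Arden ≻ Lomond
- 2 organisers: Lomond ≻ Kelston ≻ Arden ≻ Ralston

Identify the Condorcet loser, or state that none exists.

Pairwise majorities:
Arden–Ralston: Arden 6–5.
Arden vs Lomond: 2+1 = 3 for Arden, 8 for Lomond — Lomond by 8–3.
Arden vs Kelston: Arden is ranked higher on 2+2 = 4 ballots, Kelston on 7. Kelston wins 7–4.
Ralston vs Lomond: Lomond, 10–1.
Ralston vs Kelston: Ralston is ranked higher on 2+4 = 6 ballots, Kelston on 5. Ralston wins 6–5.
Lomond vs Kelston: 2+2+4+2 = 10 for Lomond, 1 for Kelston — Lomond by 10–1.
Each city has at least one pairwise win (Arden beats Ralston; Ralston beats Kelston; Lomond beats Arden; Kelston beats Arden) — no Condorcet loser.

none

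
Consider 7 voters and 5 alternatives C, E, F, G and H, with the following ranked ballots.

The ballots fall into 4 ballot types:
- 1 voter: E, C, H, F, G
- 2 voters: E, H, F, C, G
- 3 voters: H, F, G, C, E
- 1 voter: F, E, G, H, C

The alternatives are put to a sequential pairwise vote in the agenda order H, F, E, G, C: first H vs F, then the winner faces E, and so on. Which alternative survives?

Round 1: H vs F — 6–1, H advances.
Round 2: H vs E — 3–4, E advances.
Round 3: E vs G — 4–3, E advances.
Round 4: E vs C — 4–3, E advances.
E survives the agenda.

E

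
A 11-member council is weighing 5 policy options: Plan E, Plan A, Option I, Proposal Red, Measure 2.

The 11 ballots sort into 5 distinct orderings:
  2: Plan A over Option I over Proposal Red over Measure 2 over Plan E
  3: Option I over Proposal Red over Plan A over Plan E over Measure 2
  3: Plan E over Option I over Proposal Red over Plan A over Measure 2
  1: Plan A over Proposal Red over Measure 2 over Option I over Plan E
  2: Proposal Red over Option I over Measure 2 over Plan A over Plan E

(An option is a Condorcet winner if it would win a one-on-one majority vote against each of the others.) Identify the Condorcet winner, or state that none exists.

Option I

Head-to-head results (11 council members):
Plan E vs Plan A: Plan E preferred on 3 ballots; Plan A wins 8–3.
Plan E vs Option I: Plan E preferred on 3 ballots; Option I wins 8–3.
Plan E vs Proposal Red: 3 to 8, Proposal Red.
Plan E vs Measure 2: Plan E is ranked higher on 3+3 = 6 ballots, Measure 2 on 5. Plan E wins 6–5.
Plan A vs Option I: Plan A is ranked higher on 2+1 = 3 ballots, Option I on 8. Option I wins 8–3.
Plan A vs Proposal Red: 2+1 = 3 for Plan A, 8 for Proposal Red — Proposal Red by 8–3.
Plan A vs Measure 2: Plan A is ranked higher on 2+3+3+1 = 9 ballots, Measure 2 on 2. Plan A wins 9–2.
Option I vs Proposal Red: 2+3+3 = 8 for Option I, 3 for Proposal Red — Option I by 8–3.
Option I vs Measure 2: 2+3+3+2 = 10 for Option I, 1 for Measure 2 — Option I by 10–1.
Proposal Red vs Measure 2: 2+3+3+1+2 = 11 for Proposal Red, 0 for Measure 2 — Proposal Red by 11–0.
Option I defeats every rival head-to-head and is the Condorcet winner.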